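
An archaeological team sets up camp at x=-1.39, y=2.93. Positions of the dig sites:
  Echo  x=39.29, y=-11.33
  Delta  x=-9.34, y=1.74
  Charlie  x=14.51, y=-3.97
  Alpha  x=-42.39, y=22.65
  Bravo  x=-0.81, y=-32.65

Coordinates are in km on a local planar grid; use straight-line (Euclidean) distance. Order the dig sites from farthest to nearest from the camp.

Alpha, Echo, Bravo, Charlie, Delta

Distances from the camp:
Alpha x=-42.39, y=22.65: 45.5 km
Echo x=39.29, y=-11.33: 43.1 km
Bravo x=-0.81, y=-32.65: 35.6 km
Charlie x=14.51, y=-3.97: 17.3 km
Delta x=-9.34, y=1.74: 8.0 km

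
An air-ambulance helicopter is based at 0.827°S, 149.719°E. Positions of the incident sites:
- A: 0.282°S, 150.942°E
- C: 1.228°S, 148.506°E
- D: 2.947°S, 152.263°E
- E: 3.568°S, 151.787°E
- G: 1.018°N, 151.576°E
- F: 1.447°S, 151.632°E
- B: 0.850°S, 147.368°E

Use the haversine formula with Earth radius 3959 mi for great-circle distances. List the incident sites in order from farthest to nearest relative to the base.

E, D, G, B, F, A, C

Distances from the base:
E 3.568°S, 151.787°E: 237.2 mi
D 2.947°S, 152.263°E: 228.7 mi
G 1.018°N, 151.576°E: 180.9 mi
B 0.850°S, 147.368°E: 162.4 mi
F 1.447°S, 151.632°E: 138.9 mi
A 0.282°S, 150.942°E: 92.5 mi
C 1.228°S, 148.506°E: 88.3 mi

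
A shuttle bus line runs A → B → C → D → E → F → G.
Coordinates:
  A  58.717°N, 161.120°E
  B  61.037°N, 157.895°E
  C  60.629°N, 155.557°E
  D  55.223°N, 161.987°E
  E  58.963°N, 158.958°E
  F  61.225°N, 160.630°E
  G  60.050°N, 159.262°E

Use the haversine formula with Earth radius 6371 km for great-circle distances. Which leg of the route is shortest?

Leg distances:
A→B: 314.5 km
B→C: 134.6 km
C→D: 710.3 km
D→E: 454.2 km
E→F: 268.0 km
F→G: 150.4 km
The shortest leg is B–C at 134.6 km.

B–C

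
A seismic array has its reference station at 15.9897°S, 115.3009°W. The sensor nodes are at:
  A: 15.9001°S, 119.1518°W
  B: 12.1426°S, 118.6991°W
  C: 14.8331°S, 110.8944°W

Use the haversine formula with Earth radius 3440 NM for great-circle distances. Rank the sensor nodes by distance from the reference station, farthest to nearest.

B, C, A

Distance from the reference station at 15.9897°S, 115.3009°W to each:
B 12.1426°S, 118.6991°W: 304.1 NM
C 14.8331°S, 110.8944°W: 264.3 NM
A 15.9001°S, 119.1518°W: 222.4 NM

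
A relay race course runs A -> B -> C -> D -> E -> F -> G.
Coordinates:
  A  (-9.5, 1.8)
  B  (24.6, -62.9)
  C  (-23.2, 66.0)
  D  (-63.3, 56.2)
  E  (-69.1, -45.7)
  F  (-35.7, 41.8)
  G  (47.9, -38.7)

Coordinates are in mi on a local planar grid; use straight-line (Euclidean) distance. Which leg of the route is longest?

Leg distances:
A→B: 73.1 mi
B→C: 137.5 mi
C→D: 41.3 mi
D→E: 102.1 mi
E→F: 93.7 mi
F→G: 116.1 mi
The longest leg is B–C at 137.5 mi.

B–C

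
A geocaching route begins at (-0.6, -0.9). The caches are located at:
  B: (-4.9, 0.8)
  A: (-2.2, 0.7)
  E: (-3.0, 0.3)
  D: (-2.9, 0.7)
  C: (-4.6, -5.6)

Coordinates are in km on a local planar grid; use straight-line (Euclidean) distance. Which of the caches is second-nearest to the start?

Distances from the start ((-0.6, -0.9)):
A: 2.3 km
E: 2.7 km
D: 2.8 km
B: 4.6 km
C: 6.2 km
The second-nearest is E at 2.7 km.

E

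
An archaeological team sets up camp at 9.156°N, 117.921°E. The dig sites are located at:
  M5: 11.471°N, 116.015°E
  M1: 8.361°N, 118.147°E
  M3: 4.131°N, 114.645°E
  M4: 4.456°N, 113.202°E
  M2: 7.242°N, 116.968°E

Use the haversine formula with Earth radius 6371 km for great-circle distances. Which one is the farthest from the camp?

M4

Distance to each, sorted:
M4: 737.9 km
M3: 665.6 km
M5: 331.3 km
M2: 237.3 km
M1: 91.8 km
The farthest is M4 at 737.9 km.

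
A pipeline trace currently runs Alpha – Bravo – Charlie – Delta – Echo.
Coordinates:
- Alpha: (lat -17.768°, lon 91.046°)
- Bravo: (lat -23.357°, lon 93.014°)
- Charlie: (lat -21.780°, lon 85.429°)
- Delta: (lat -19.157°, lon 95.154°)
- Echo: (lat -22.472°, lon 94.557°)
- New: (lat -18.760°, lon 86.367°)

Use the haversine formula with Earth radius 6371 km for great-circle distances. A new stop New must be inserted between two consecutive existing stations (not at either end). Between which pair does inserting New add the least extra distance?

Added distance for inserting New between each consecutive pair:
Alpha–Bravo: 710.1 km
Bravo–Charlie: 409.8 km
Charlie–Delta: 220.8 km
Delta–Echo: 1498.0 km
Smallest added distance is 220.8 km, inserting between Charlie and Delta.

between Charlie and Delta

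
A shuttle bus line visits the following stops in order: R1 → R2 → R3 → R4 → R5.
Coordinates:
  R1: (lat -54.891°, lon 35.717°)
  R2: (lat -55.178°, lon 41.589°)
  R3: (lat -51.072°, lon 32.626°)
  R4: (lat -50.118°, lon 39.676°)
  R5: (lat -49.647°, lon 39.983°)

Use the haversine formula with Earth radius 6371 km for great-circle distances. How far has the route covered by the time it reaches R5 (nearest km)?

1692 km

Leg distances:
R1→R2: 375.4 km  (cumulative 375.4 km)
R2→R3: 751.5 km  (cumulative 1126.9 km)
R3→R4: 508.6 km  (cumulative 1635.5 km)
R4→R5: 56.8 km  (cumulative 1692.3 km)
Cumulative distance at R5 ≈ 1692 km.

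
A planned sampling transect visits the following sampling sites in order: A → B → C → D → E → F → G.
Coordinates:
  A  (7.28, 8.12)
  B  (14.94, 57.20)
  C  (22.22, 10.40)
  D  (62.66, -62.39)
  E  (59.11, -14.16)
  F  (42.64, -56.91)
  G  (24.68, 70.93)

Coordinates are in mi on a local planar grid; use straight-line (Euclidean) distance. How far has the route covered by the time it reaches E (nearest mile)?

229 mi

Leg distances:
A→B: 49.7 mi  (cumulative 49.7 mi)
B→C: 47.4 mi  (cumulative 97.0 mi)
C→D: 83.3 mi  (cumulative 180.3 mi)
D→E: 48.4 mi  (cumulative 228.7 mi)
Cumulative distance at E ≈ 229 mi.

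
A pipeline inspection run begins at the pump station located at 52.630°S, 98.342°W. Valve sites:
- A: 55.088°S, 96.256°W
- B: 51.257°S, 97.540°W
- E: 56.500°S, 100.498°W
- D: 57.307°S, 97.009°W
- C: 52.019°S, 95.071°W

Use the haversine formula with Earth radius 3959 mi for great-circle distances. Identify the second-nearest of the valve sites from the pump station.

C

Distances from the pump station (52.630°S, 98.342°W):
B: 100.8 mi
C: 144.4 mi
A: 189.9 mi
E: 281.0 mi
D: 327.4 mi
The second-nearest is C at 144.4 mi.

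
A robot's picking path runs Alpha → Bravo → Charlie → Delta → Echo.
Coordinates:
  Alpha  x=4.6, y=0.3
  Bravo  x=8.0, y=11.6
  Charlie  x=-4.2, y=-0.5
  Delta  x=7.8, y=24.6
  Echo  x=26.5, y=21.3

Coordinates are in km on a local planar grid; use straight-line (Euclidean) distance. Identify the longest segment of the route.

Leg distances:
Alpha→Bravo: 11.8 km
Bravo→Charlie: 17.2 km
Charlie→Delta: 27.8 km
Delta→Echo: 19.0 km
The longest leg is Charlie–Delta at 27.8 km.

Charlie–Delta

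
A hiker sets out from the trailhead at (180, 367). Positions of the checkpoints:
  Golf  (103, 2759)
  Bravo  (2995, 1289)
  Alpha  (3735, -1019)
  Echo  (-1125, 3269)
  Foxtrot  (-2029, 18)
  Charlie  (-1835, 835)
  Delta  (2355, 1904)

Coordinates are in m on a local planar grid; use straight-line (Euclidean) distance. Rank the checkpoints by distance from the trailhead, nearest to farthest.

Distance from the trailhead at (180, 367) to each:
Charlie (-1835, 835): 2068.6 m
Foxtrot (-2029, 18): 2236.4 m
Golf (103, 2759): 2393.2 m
Delta (2355, 1904): 2663.3 m
Bravo (2995, 1289): 2962.1 m
Echo (-1125, 3269): 3181.9 m
Alpha (3735, -1019): 3815.6 m

Charlie, Foxtrot, Golf, Delta, Bravo, Echo, Alpha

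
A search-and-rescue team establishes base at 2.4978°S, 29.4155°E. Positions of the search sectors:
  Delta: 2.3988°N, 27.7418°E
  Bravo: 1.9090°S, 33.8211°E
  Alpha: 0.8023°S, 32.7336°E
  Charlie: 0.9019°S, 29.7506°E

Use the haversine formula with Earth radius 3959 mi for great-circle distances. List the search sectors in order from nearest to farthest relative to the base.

Charlie, Alpha, Bravo, Delta

Distance from the base at 2.4978°S, 29.4155°E to each:
Charlie 0.9019°S, 29.7506°E: 112.7 mi
Alpha 0.8023°S, 32.7336°E: 257.4 mi
Bravo 1.9090°S, 33.8211°E: 306.9 mi
Delta 2.3988°N, 27.7418°E: 357.6 mi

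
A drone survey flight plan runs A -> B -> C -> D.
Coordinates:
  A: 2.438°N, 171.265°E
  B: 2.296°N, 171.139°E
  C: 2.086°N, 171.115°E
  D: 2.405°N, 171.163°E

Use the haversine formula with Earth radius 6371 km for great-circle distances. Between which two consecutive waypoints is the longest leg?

C–D

Leg distances:
A→B: 21.1 km
B→C: 23.5 km
C→D: 35.9 km
The longest leg is C–D at 35.9 km.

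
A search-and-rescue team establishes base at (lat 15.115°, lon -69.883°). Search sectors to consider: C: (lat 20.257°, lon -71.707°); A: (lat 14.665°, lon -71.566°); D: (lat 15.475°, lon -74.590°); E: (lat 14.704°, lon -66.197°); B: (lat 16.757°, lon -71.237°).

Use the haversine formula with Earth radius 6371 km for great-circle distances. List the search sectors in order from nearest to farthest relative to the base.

Distances from the base:
A (lat 14.665°, lon -71.566°): 187.7 km
B (lat 16.757°, lon -71.237°): 233.0 km
E (lat 14.704°, lon -66.197°): 398.7 km
D (lat 15.475°, lon -74.590°): 506.4 km
C (lat 20.257°, lon -71.707°): 603.5 km

A, B, E, D, C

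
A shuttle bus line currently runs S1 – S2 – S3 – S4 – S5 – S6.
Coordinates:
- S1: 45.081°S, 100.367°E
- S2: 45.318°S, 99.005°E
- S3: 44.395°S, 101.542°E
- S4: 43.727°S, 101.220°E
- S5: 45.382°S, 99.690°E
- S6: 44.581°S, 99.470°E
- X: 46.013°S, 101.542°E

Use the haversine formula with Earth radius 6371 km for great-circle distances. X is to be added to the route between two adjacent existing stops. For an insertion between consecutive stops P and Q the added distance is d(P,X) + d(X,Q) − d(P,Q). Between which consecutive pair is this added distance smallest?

Added distance for inserting X between each consecutive pair:
S1–S2: 240.1 km
S2–S3: 166.9 km
S3–S4: 356.8 km
S4–S5: 195.1 km
S5–S6: 296.5 km
Smallest added distance is 166.9 km, inserting between S2 and S3.

between S2 and S3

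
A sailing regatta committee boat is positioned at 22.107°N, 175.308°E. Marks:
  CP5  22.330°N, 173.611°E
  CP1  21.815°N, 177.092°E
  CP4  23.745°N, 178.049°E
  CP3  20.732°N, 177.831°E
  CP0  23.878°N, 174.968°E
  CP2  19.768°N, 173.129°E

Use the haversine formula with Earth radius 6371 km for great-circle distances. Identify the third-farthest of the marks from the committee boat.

Distances from the committee boat (22.107°N, 175.308°E):
CP2: 344.7 km
CP4: 334.6 km
CP3: 302.6 km
CP0: 200.0 km
CP1: 186.8 km
CP5: 176.4 km
The third-farthest is CP3 at 302.6 km.

CP3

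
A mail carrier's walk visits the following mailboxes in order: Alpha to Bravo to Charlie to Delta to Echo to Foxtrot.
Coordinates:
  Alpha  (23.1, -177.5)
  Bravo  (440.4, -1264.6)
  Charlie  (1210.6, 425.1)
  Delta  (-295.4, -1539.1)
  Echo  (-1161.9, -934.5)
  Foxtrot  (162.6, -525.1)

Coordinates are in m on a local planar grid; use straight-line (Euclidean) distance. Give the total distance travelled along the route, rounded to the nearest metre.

7939 m

Leg distances:
Alpha→Bravo: 1164.4 m  (cumulative 1164.4 m)
Bravo→Charlie: 1857.0 m  (cumulative 3021.4 m)
Charlie→Delta: 2475.1 m  (cumulative 5496.5 m)
Delta→Echo: 1056.6 m  (cumulative 6553.1 m)
Echo→Foxtrot: 1386.3 m  (cumulative 7939.4 m)
Total route length ≈ 7939 m.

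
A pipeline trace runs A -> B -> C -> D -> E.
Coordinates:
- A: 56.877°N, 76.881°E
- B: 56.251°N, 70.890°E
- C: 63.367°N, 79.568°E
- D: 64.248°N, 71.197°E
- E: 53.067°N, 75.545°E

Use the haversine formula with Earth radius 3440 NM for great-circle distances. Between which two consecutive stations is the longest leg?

D–E

Leg distances:
A→B: 201.7 NM
B→C: 500.2 NM
C→D: 227.9 NM
D→E: 684.5 NM
The longest leg is D–E at 684.5 NM.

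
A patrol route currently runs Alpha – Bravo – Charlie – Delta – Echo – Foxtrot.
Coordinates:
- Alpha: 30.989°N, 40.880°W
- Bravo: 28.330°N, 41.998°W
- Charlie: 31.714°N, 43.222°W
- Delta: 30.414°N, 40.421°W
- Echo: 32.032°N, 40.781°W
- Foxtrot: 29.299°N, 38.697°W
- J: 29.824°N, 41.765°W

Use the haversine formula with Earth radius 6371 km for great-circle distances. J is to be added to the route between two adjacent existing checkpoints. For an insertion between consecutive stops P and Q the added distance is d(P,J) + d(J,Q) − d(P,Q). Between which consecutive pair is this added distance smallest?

between Alpha and Bravo

Added distance for inserting J between each consecutive pair:
Alpha–Bravo: 7.8 km
Bravo–Charlie: 25.4 km
Charlie–Delta: 93.6 km
Delta–Echo: 224.7 km
Echo–Foxtrot: 201.8 km
Smallest added distance is 7.8 km, inserting between Alpha and Bravo.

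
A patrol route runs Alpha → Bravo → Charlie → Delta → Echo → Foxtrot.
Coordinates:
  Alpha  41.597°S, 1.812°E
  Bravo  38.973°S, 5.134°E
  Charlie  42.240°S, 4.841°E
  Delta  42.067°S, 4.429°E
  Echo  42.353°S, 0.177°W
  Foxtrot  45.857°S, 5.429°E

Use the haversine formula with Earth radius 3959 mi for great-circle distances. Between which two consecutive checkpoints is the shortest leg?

Leg distances:
Alpha→Bravo: 252.0 mi
Bravo→Charlie: 226.3 mi
Charlie→Delta: 24.3 mi
Delta→Echo: 236.5 mi
Echo→Foxtrot: 368.6 mi
The shortest leg is Charlie–Delta at 24.3 mi.

Charlie–Delta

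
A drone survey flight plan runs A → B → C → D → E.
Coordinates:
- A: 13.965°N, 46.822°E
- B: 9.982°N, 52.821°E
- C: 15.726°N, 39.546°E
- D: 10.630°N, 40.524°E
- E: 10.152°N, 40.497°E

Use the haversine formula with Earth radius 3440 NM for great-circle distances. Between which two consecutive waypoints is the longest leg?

Leg distances:
A→B: 425.8 NM
B→C: 849.7 NM
C→D: 311.3 NM
D→E: 28.7 NM
The longest leg is B–C at 849.7 NM.

B–C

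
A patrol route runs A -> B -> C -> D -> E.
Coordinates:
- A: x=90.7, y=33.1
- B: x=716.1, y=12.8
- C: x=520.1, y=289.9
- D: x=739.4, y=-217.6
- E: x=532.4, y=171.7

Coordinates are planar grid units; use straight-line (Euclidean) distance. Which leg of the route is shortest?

Leg distances:
A→B: 625.7
B→C: 339.4
C→D: 552.9
D→E: 440.9
The shortest leg is B–C at 339.4.

B–C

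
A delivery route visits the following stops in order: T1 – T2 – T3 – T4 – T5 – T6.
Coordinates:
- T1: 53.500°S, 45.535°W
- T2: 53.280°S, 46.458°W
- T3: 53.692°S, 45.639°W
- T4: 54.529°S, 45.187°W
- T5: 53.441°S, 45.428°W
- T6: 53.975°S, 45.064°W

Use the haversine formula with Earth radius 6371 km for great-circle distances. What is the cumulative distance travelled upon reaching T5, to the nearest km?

Leg distances:
T1→T2: 65.9 km  (cumulative 65.9 km)
T2→T3: 71.0 km  (cumulative 136.9 km)
T3→T4: 97.6 km  (cumulative 234.5 km)
T4→T5: 122.0 km  (cumulative 356.5 km)
Cumulative distance at T5 ≈ 356 km.

356 km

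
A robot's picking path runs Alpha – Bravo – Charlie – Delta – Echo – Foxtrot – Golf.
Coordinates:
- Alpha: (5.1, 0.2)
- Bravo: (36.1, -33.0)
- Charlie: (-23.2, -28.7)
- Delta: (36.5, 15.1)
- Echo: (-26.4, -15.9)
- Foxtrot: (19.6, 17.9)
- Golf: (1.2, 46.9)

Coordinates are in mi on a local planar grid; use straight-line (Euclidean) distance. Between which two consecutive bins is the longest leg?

Leg distances:
Alpha→Bravo: 45.4 mi
Bravo→Charlie: 59.5 mi
Charlie→Delta: 74.0 mi
Delta→Echo: 70.1 mi
Echo→Foxtrot: 57.1 mi
Foxtrot→Golf: 34.3 mi
The longest leg is Charlie–Delta at 74.0 mi.

Charlie–Delta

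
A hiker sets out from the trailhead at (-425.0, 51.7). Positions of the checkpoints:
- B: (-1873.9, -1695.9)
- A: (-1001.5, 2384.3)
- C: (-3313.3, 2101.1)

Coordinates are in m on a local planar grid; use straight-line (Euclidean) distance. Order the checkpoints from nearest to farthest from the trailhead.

Computing each straight-line distance from (-425.0, 51.7):
B (-1873.9, -1695.9): 2270.1 m
A (-1001.5, 2384.3): 2402.8 m
C (-3313.3, 2101.1): 3541.5 m

B, A, C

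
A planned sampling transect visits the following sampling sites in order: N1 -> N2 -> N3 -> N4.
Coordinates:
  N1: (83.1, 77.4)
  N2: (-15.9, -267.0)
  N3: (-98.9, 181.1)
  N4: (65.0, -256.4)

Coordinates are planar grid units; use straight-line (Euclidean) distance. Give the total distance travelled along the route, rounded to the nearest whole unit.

1281

Leg distances:
N1→N2: 358.3  (cumulative 358.3)
N2→N3: 455.7  (cumulative 814.1)
N3→N4: 467.2  (cumulative 1281.3)
Total route length ≈ 1281.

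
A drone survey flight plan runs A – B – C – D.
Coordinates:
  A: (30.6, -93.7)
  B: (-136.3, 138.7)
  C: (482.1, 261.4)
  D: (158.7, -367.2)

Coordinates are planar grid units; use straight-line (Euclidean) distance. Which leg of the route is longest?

Leg distances:
A→B: 286.1
B→C: 630.5
C→D: 706.9
The longest leg is C–D at 706.9.

C–D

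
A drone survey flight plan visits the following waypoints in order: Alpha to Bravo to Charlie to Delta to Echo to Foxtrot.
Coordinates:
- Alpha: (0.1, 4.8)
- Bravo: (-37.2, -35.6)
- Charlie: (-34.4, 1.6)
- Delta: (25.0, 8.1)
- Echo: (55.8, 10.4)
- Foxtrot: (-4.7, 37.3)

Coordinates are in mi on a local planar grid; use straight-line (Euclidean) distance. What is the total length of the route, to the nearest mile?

Leg distances:
Alpha→Bravo: 55.0 mi  (cumulative 55.0 mi)
Bravo→Charlie: 37.3 mi  (cumulative 92.3 mi)
Charlie→Delta: 59.8 mi  (cumulative 152.0 mi)
Delta→Echo: 30.9 mi  (cumulative 182.9 mi)
Echo→Foxtrot: 66.2 mi  (cumulative 249.1 mi)
Total route length ≈ 249 mi.

249 mi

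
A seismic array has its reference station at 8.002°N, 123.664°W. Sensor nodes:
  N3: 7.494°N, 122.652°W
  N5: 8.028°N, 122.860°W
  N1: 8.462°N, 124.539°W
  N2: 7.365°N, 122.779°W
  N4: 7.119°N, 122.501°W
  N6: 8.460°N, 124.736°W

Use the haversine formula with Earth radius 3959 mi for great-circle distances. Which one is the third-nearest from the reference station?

N2

Distance to each, sorted:
N5: 55.0 mi
N1: 67.8 mi
N2: 74.9 mi
N3: 77.7 mi
N6: 79.8 mi
N4: 100.3 mi
The third-nearest is N2 at 74.9 mi.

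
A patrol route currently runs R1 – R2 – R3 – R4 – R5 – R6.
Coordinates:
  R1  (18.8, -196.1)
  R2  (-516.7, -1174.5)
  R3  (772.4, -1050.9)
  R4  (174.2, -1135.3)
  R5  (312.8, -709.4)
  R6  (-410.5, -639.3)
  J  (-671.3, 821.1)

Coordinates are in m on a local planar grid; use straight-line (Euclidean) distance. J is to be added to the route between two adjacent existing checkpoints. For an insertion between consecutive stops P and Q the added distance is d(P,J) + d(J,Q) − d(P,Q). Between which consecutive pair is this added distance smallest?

Added distance for inserting J between each consecutive pair:
R1–R2: 2115.4 m
R2–R3: 3070.6 m
R3–R4: 3891.2 m
R4–R5: 3503.0 m
R5–R6: 2576.4 m
Smallest added distance is 2115.4 m, inserting between R1 and R2.

between R1 and R2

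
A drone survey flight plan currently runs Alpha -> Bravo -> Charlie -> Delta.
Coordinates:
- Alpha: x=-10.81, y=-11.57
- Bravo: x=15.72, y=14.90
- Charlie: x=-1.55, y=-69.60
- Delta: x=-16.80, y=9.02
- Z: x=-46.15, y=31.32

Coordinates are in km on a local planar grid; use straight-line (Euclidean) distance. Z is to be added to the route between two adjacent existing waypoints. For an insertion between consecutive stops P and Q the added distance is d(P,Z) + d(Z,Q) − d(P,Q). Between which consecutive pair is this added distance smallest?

Added distance for inserting Z between each consecutive pair:
Alpha–Bravo: 82.1 km
Bravo–Charlie: 88.1 km
Charlie–Delta: 67.1 km
Smallest added distance is 67.1 km, inserting between Charlie and Delta.

between Charlie and Delta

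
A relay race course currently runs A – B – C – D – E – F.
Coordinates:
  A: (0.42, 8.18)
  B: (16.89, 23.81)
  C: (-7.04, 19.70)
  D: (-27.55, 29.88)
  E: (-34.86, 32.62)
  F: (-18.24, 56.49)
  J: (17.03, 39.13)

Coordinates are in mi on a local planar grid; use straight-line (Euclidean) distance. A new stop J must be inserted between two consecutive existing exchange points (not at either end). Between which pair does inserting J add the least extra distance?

between B and C

Added distance for inserting J between each consecutive pair:
A–B: 27.7 mi
B–C: 22.0 mi
C–D: 53.6 mi
D–E: 90.0 mi
E–F: 62.5 mi
Smallest added distance is 22.0 mi, inserting between B and C.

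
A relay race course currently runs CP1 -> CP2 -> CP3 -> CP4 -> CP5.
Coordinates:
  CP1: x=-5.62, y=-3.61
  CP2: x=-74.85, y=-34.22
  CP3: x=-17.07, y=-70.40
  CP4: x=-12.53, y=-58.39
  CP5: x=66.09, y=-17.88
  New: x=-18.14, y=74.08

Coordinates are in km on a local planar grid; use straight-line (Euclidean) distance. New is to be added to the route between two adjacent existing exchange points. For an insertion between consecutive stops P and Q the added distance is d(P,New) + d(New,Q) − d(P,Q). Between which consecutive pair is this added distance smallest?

between CP1 and CP2

Added distance for inserting New between each consecutive pair:
CP1–CP2: 125.2 km
CP2–CP3: 198.6 km
CP3–CP4: 264.2 km
CP4–CP5: 168.9 km
Smallest added distance is 125.2 km, inserting between CP1 and CP2.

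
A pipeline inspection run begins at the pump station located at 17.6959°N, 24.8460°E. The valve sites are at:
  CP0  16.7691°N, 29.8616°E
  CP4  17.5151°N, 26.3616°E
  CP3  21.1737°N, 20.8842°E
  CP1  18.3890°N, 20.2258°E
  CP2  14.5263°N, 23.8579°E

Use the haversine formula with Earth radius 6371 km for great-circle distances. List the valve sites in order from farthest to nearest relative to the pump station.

Computing each great-circle distance from 17.6959°N, 24.8460°E:
CP3 21.1737°N, 20.8842°E: 567.5 km
CP0 16.7691°N, 29.8616°E: 542.5 km
CP1 18.3890°N, 20.2258°E: 494.5 km
CP2 14.5263°N, 23.8579°E: 367.9 km
CP4 17.5151°N, 26.3616°E: 161.9 km

CP3, CP0, CP1, CP2, CP4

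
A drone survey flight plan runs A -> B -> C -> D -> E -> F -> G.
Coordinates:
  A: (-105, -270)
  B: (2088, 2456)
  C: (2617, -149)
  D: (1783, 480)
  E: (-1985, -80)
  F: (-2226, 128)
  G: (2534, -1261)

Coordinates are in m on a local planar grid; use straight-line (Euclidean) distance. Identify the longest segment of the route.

Leg distances:
A→B: 3498.6 m
B→C: 2658.2 m
C→D: 1044.6 m
D→E: 3809.4 m
E→F: 318.3 m
F→G: 4958.5 m
The longest leg is F–G at 4958.5 m.

F–G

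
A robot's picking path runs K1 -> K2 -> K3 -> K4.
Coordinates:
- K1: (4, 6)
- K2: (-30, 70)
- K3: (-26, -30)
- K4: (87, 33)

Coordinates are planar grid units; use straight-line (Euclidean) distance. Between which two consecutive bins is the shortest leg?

K1–K2

Leg distances:
K1→K2: 72.5
K2→K3: 100.1
K3→K4: 129.4
The shortest leg is K1–K2 at 72.5.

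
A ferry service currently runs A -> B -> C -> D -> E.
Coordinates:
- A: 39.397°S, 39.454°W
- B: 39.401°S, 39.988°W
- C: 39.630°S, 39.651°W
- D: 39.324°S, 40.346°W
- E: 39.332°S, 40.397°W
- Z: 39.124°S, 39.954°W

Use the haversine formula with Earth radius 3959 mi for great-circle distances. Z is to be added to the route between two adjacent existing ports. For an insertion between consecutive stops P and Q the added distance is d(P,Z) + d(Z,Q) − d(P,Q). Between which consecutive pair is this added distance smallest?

Added distance for inserting Z between each consecutive pair:
A–B: 23.4 mi
B–C: 33.8 mi
C–D: 21.0 mi
D–E: 50.1 mi
Smallest added distance is 21.0 mi, inserting between C and D.

between C and D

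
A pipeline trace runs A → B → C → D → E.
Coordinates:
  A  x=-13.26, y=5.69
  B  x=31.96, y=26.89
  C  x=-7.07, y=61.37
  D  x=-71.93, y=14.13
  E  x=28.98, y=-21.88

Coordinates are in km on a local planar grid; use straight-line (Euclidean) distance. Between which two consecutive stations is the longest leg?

D–E

Leg distances:
A→B: 49.9 km
B→C: 52.1 km
C→D: 80.2 km
D→E: 107.1 km
The longest leg is D–E at 107.1 km.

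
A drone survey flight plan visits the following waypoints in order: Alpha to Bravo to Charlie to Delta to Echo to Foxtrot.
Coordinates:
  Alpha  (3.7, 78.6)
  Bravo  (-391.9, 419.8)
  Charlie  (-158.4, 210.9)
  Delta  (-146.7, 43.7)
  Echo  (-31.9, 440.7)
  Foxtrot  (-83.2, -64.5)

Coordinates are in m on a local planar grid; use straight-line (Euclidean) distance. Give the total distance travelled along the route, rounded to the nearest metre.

1924 m

Leg distances:
Alpha→Bravo: 522.4 m  (cumulative 522.4 m)
Bravo→Charlie: 313.3 m  (cumulative 835.7 m)
Charlie→Delta: 167.6 m  (cumulative 1003.3 m)
Delta→Echo: 413.3 m  (cumulative 1416.6 m)
Echo→Foxtrot: 507.8 m  (cumulative 1924.4 m)
Total route length ≈ 1924 m.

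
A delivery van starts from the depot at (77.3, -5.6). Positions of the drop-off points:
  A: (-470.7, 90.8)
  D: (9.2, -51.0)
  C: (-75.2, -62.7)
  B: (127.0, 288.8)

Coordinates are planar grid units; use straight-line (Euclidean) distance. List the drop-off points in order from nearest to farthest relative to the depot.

Distances from the depot:
D (9.2, -51.0): 81.8
C (-75.2, -62.7): 162.8
B (127.0, 288.8): 298.6
A (-470.7, 90.8): 556.4

D, C, B, A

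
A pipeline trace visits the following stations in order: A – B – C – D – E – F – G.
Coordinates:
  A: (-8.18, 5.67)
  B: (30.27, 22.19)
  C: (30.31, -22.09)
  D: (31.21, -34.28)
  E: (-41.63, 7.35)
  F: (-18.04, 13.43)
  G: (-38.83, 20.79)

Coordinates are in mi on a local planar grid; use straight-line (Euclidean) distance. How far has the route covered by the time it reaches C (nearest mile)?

86 mi

Leg distances:
A→B: 41.8 mi  (cumulative 41.8 mi)
B→C: 44.3 mi  (cumulative 86.1 mi)
Cumulative distance at C ≈ 86 mi.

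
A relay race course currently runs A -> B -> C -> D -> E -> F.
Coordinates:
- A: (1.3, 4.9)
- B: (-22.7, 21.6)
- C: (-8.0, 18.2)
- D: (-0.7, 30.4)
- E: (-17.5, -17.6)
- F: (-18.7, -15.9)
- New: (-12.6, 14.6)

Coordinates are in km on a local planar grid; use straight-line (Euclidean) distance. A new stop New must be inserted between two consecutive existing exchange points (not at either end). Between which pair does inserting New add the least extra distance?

between A and B

Added distance for inserting New between each consecutive pair:
A–B: 0.0 km
B–C: 3.0 km
C–D: 11.4 km
D–E: 1.5 km
E–F: 61.6 km
Smallest added distance is 0.0 km, inserting between A and B.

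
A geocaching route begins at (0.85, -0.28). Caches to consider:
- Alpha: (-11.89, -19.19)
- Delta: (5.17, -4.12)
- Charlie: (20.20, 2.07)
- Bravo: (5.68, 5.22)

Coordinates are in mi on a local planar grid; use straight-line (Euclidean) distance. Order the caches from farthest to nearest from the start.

Alpha, Charlie, Bravo, Delta

Computing each straight-line distance from (0.85, -0.28):
Alpha (-11.89, -19.19): 22.8 mi
Charlie (20.20, 2.07): 19.5 mi
Bravo (5.68, 5.22): 7.3 mi
Delta (5.17, -4.12): 5.8 mi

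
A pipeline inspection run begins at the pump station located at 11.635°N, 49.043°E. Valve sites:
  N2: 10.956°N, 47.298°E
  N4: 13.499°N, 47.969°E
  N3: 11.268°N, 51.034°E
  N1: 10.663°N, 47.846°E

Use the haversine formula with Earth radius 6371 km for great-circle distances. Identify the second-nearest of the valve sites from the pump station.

N2

Distance to each, sorted:
N1: 169.5 km
N2: 204.7 km
N3: 220.8 km
N4: 237.8 km
The second-nearest is N2 at 204.7 km.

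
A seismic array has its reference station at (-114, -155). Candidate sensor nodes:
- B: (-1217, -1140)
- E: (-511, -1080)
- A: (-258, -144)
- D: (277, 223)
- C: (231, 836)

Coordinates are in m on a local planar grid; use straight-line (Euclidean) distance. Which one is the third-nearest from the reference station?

Distance to each, sorted:
A: 144.4 m
D: 543.8 m
E: 1006.6 m
C: 1049.3 m
B: 1478.8 m
The third-nearest is E at 1006.6 m.

E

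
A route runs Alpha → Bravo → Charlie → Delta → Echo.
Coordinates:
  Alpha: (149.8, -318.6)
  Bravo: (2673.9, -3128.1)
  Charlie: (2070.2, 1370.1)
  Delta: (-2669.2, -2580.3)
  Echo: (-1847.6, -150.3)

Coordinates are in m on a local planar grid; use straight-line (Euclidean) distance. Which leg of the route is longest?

Leg distances:
Alpha→Bravo: 3776.8 m
Bravo→Charlie: 4538.5 m
Charlie→Delta: 6169.9 m
Delta→Echo: 2565.1 m
The longest leg is Charlie–Delta at 6169.9 m.

Charlie–Delta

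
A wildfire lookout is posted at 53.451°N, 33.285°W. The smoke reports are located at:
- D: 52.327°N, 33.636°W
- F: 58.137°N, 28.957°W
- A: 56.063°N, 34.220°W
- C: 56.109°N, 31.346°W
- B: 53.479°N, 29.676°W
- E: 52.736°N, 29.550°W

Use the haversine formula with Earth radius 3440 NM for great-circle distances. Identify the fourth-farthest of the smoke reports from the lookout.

E

Distances from the lookout (53.451°N, 33.285°W):
F: 316.9 NM
C: 173.1 NM
A: 160.1 NM
E: 141.3 NM
B: 129.0 NM
D: 68.7 NM
The fourth-farthest is E at 141.3 NM.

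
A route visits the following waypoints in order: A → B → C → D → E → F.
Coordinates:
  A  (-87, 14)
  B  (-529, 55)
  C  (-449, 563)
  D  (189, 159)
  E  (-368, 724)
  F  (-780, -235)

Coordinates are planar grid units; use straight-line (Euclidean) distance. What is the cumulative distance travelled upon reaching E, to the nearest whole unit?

Leg distances:
A→B: 443.9  (cumulative 443.9)
B→C: 514.3  (cumulative 958.2)
C→D: 755.2  (cumulative 1713.3)
D→E: 793.4  (cumulative 2506.7)
Cumulative distance at E ≈ 2507.

2507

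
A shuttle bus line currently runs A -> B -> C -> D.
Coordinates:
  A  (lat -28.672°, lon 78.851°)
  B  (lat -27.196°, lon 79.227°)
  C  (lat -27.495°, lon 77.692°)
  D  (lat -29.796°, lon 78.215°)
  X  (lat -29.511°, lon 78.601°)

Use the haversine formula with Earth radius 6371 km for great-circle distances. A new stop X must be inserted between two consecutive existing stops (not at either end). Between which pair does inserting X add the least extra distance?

between C and D

Added distance for inserting X between each consecutive pair:
A–B: 192.8 km
B–C: 350.5 km
C–D: 29.2 km
Smallest added distance is 29.2 km, inserting between C and D.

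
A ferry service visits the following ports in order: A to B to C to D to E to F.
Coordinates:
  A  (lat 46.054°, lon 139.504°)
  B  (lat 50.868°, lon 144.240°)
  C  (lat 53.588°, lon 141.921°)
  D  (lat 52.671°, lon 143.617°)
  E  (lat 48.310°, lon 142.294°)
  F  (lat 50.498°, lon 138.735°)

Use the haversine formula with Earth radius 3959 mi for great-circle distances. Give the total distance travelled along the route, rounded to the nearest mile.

1231 mi

Leg distances:
A→B: 397.0 mi  (cumulative 397.0 mi)
B→C: 212.0 mi  (cumulative 609.0 mi)
C→D: 94.6 mi  (cumulative 703.6 mi)
D→E: 306.9 mi  (cumulative 1010.5 mi)
E→F: 220.1 mi  (cumulative 1230.6 mi)
Total route length ≈ 1231 mi.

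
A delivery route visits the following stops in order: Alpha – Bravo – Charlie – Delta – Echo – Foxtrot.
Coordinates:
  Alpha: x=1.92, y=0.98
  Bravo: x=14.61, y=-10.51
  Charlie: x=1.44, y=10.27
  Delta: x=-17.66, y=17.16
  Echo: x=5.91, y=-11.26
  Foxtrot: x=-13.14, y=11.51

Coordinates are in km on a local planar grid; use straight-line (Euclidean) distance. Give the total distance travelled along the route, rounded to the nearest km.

Leg distances:
Alpha→Bravo: 17.1 km  (cumulative 17.1 km)
Bravo→Charlie: 24.6 km  (cumulative 41.7 km)
Charlie→Delta: 20.3 km  (cumulative 62.0 km)
Delta→Echo: 36.9 km  (cumulative 98.9 km)
Echo→Foxtrot: 29.7 km  (cumulative 128.6 km)
Total route length ≈ 129 km.

129 km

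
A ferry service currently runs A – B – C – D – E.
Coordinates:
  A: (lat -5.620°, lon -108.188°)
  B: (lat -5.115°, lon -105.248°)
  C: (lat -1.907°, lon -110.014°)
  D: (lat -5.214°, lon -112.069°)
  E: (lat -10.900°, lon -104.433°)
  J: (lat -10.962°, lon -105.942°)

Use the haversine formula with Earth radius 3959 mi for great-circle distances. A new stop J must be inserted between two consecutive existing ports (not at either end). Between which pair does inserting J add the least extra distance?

between D and E

Added distance for inserting J between each consecutive pair:
A–B: 601.3 mi
B–C: 695.6 mi
C–D: 993.6 mi
D–E: 26.3 mi
Smallest added distance is 26.3 mi, inserting between D and E.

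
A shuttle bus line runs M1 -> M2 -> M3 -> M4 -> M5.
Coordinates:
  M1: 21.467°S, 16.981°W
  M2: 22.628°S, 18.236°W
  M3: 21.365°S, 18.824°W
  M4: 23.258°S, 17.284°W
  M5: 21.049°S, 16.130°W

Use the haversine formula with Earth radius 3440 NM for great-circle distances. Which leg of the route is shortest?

Leg distances:
M1→M2: 98.7 NM
M2→M3: 82.6 NM
M3→M4: 142.2 NM
M4→M5: 147.3 NM
The shortest leg is M2–M3 at 82.6 NM.

M2–M3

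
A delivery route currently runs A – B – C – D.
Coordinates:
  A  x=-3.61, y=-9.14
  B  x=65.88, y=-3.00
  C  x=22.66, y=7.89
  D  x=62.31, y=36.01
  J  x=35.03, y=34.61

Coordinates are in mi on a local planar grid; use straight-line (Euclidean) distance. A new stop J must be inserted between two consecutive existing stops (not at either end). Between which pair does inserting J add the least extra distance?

Added distance for inserting J between each consecutive pair:
A–B: 37.3 mi
B–C: 33.5 mi
C–D: 8.2 mi
Smallest added distance is 8.2 mi, inserting between C and D.

between C and D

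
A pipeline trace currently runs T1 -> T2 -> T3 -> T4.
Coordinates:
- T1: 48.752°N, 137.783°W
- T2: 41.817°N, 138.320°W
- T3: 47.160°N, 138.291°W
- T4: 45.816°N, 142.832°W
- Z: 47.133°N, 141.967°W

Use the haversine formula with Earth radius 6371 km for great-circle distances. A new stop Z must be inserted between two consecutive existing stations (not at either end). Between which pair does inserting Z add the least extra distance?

Added distance for inserting Z between each consecutive pair:
T1–T2: 245.5 km
T2–T3: 341.8 km
T3–T4: 60.4 km
Smallest added distance is 60.4 km, inserting between T3 and T4.

between T3 and T4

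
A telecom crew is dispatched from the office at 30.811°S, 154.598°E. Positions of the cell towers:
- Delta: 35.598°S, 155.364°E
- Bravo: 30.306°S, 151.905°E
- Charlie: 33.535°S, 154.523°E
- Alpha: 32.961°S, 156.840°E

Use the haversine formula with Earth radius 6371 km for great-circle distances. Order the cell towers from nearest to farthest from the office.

Bravo, Charlie, Alpha, Delta

Computing each great-circle distance from 30.811°S, 154.598°E:
Bravo 30.306°S, 151.905°E: 263.9 km
Charlie 33.535°S, 154.523°E: 303.0 km
Alpha 32.961°S, 156.840°E: 319.3 km
Delta 35.598°S, 155.364°E: 537.0 km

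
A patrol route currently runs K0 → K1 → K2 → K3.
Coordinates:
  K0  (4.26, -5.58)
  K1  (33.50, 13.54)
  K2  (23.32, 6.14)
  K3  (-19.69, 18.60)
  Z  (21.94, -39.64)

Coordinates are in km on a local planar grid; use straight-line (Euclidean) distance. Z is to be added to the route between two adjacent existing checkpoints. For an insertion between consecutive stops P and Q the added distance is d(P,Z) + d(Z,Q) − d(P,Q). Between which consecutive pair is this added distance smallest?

between K0 and K1

Added distance for inserting Z between each consecutive pair:
K0–K1: 57.9 km
K1–K2: 87.6 km
K2–K3: 72.6 km
Smallest added distance is 57.9 km, inserting between K0 and K1.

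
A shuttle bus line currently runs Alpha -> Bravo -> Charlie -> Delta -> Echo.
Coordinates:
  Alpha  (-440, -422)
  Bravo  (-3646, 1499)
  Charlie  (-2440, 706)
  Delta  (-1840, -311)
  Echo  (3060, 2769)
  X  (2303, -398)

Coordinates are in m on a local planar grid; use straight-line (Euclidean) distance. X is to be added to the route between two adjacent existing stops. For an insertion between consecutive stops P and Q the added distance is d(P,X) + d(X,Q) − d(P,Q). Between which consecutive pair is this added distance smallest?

between Delta and Echo

Added distance for inserting X between each consecutive pair:
Alpha–Bravo: 5249.8 m
Bravo–Charlie: 9670.6 m
Charlie–Delta: 7832.9 m
Delta–Echo: 1612.5 m
Smallest added distance is 1612.5 m, inserting between Delta and Echo.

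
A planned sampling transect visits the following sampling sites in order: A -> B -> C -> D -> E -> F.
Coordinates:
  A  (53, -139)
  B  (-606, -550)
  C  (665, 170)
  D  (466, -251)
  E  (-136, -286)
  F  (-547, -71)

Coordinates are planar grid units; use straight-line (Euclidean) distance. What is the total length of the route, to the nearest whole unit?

3770

Leg distances:
A→B: 776.7  (cumulative 776.7)
B→C: 1460.8  (cumulative 2237.4)
C→D: 465.7  (cumulative 2703.1)
D→E: 603.0  (cumulative 3306.1)
E→F: 463.8  (cumulative 3769.9)
Total route length ≈ 3770.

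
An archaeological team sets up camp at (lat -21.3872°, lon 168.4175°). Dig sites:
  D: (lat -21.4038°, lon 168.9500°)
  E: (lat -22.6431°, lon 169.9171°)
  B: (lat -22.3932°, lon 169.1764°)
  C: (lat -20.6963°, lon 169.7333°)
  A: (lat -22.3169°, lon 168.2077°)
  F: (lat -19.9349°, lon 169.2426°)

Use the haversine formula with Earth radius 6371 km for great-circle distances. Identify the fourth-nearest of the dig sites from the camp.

C

Distance to each, sorted:
D: 55.2 km
A: 105.6 km
B: 136.5 km
C: 156.7 km
F: 182.9 km
E: 208.3 km
The fourth-nearest is C at 156.7 km.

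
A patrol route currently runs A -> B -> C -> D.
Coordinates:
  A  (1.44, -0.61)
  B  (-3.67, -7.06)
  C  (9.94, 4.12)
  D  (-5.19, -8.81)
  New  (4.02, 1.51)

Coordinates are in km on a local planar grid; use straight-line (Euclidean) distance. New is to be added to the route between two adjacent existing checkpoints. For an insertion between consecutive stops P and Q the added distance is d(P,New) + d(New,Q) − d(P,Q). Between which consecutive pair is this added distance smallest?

Added distance for inserting New between each consecutive pair:
A–B: 6.6 km
B–C: 0.4 km
C–D: 0.4 km
Smallest added distance is 0.4 km, inserting between B and C.

between B and C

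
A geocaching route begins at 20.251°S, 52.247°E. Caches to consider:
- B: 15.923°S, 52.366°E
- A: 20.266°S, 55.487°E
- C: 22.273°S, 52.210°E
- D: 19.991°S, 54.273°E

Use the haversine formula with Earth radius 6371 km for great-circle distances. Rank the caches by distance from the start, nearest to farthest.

Distances from the start:
D 19.991°S, 54.273°E: 213.5 km
C 22.273°S, 52.210°E: 224.9 km
A 20.266°S, 55.487°E: 338.0 km
B 15.923°S, 52.366°E: 481.4 km

D, C, A, B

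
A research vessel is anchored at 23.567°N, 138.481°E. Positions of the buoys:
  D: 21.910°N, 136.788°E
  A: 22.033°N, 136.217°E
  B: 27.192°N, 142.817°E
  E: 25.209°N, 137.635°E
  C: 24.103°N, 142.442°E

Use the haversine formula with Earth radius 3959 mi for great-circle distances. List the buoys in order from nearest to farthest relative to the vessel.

Distances from the vessel:
E 25.209°N, 137.635°E: 125.3 mi
D 21.910°N, 136.788°E: 157.3 mi
A 22.033°N, 136.217°E: 179.0 mi
C 24.103°N, 142.442°E: 253.1 mi
B 27.192°N, 142.817°E: 368.7 mi

E, D, A, C, B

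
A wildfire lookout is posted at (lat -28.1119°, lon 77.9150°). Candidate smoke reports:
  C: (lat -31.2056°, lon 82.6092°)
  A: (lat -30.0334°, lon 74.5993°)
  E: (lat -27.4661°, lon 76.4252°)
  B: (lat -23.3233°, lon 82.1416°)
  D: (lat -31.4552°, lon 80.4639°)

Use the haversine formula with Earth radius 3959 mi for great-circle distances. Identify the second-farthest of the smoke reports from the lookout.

C

Distance to each, sorted:
B: 422.7 mi
C: 353.7 mi
D: 277.0 mi
A: 240.2 mi
E: 101.4 mi
The second-farthest is C at 353.7 mi.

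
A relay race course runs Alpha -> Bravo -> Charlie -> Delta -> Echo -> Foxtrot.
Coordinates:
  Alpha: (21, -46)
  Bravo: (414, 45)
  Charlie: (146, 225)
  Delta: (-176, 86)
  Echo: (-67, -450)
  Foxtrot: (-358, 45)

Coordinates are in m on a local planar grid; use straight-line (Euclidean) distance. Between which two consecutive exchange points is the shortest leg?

Leg distances:
Alpha→Bravo: 403.4 m
Bravo→Charlie: 322.8 m
Charlie→Delta: 350.7 m
Delta→Echo: 547.0 m
Echo→Foxtrot: 574.2 m
The shortest leg is Bravo–Charlie at 322.8 m.

Bravo–Charlie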